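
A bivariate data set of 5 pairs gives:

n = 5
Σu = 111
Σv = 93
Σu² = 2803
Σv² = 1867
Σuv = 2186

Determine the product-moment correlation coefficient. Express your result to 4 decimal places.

0.5631

r = (nΣuv − ΣuΣv) / √[(nΣu² − (Σu)²)(nΣv² − (Σv)²)]
Numerator: 5×2186 − 111×93 = 607
Denominator: √[(14015 − 12321)(9335 − 8649)] = √[1694 × 686] = 1078.0000
r = 607 / 1078.0000 ≈ 0.5631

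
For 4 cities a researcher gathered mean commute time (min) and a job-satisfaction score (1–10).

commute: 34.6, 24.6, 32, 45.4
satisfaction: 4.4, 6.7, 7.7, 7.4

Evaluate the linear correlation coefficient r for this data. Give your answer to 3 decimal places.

n = 4, Σx = 136.6, Σy = 26.2, Σx² = 4887.48, Σy² = 178.3, Σxy = 899.42
nΣxy − ΣxΣy = 3597.68 − 3578.92 = 18.76
nΣx² − (Σx)² = 19549.92 − 18659.56 = 890.36; nΣy² − (Σy)² = 713.2 − 686.44 = 26.76
r = 18.76 / √(890.36 × 26.76) = 18.76 / 154.3568 ≈ 0.122

0.122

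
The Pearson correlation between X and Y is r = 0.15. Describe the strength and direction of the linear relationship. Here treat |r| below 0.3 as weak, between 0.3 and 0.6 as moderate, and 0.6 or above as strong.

weak positive

r = 0.15 > 0 so the relationship is positive.
|r| = 0.15, which falls in the weak range.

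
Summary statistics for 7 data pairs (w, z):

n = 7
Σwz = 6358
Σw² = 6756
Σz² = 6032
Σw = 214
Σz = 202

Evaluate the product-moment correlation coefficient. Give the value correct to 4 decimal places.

r = (nΣwz − ΣwΣz) / √[(nΣw² − (Σw)²)(nΣz² − (Σz)²)]
Numerator: 7×6358 − 214×202 = 1278
Denominator: √[(47292 − 45796)(42224 − 40804)] = √[1496 × 1420] = 1457.5047
r = 1278 / 1457.5047 ≈ 0.8768

0.8768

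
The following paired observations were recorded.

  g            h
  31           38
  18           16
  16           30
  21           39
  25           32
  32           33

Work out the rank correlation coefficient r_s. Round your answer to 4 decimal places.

0.5429

Rank g: 5, 2, 1, 3, 4, 6
Rank h: 5, 1, 2, 6, 3, 4
d = rank(g) − rank(h): 0, 1, -1, -3, 1, 2; Σd² = 16
ρ = 1 − 6Σd² / [n(n²−1)] = 1 − 6×16 / (6×35) = 1 − 96/210 ≈ 0.5429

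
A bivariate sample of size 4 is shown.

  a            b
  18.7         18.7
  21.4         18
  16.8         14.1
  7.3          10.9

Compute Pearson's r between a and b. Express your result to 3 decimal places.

0.914

n = 4, Σa = 64.2, Σb = 61.7, Σa² = 1143.18, Σb² = 991.31, Σab = 1051.34
nΣab − ΣaΣb = 4205.36 − 3961.14 = 244.22
nΣa² − (Σa)² = 4572.72 − 4121.64 = 451.08; nΣb² − (Σb)² = 3965.24 − 3806.89 = 158.35
r = 244.22 / √(451.08 × 158.35) = 244.22 / 267.2611 ≈ 0.914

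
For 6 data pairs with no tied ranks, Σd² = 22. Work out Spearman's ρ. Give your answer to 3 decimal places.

0.371

ρ = 1 − 6Σd² / [n(n²−1)] = 1 − 6×22 / (6×35)
  = 1 − 132/210 = 1 − 0.6286 ≈ 0.371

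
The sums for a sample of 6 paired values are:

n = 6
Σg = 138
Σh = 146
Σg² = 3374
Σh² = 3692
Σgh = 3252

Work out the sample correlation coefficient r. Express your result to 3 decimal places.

-0.635

r = (nΣgh − ΣgΣh) / √[(nΣg² − (Σg)²)(nΣh² − (Σh)²)]
Numerator: 6×3252 − 138×146 = -636
Denominator: √[(20244 − 19044)(22152 − 21316)] = √[1200 × 836] = 1001.5987
r = -636 / 1001.5987 ≈ -0.635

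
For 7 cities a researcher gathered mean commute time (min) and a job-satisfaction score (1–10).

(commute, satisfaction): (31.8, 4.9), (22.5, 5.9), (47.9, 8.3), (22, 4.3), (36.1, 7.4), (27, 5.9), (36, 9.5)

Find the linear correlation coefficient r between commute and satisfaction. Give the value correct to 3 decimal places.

0.733

n = 7, Σx = 223.3, Σy = 46.2, Σx² = 7624.11, Σy² = 326.02, Σxy = 1549.18
nΣxy − ΣxΣy = 10844.26 − 10316.46 = 527.8
nΣx² − (Σx)² = 53368.77 − 49862.89 = 3505.88; nΣy² − (Σy)² = 2282.14 − 2134.44 = 147.7
r = 527.8 / √(3505.88 × 147.7) = 527.8 / 719.5961 ≈ 0.733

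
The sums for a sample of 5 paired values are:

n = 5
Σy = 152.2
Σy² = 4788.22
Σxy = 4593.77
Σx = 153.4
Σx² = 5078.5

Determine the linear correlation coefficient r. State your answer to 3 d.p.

r = (nΣxy − ΣxΣy) / √[(nΣx² − (Σx)²)(nΣy² − (Σy)²)]
Numerator: 5×4593.77 − 153.4×152.2 = -378.63
Denominator: √[(25392.5 − 23531.56)(23941.1 − 23164.84)] = √[1860.94 × 776.26] = 1201.9040
r = -378.63 / 1201.9040 ≈ -0.315

-0.315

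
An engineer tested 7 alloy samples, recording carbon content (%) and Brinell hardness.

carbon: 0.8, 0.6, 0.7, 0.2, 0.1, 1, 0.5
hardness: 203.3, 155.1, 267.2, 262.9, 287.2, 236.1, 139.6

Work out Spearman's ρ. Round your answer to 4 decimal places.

-0.2857

Rank carbon: 6, 4, 5, 2, 1, 7, 3
Rank hardness: 3, 2, 6, 5, 7, 4, 1
d = rank(carbon) − rank(hardness): 3, 2, -1, -3, -6, 3, 2; Σd² = 72
ρ = 1 − 6Σd² / [n(n²−1)] = 1 − 6×72 / (7×48) = 1 − 432/336 ≈ -0.2857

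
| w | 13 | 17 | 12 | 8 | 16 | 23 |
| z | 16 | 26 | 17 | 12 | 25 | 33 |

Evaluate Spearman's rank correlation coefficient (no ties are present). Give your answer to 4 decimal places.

0.9429

Rank w: 3, 5, 2, 1, 4, 6
Rank z: 2, 5, 3, 1, 4, 6
d = rank(w) − rank(z): 1, 0, -1, 0, 0, 0; Σd² = 2
ρ = 1 − 6Σd² / [n(n²−1)] = 1 − 6×2 / (6×35) = 1 − 12/210 ≈ 0.9429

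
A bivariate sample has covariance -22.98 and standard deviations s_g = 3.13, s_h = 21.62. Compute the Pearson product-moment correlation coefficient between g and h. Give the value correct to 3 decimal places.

-0.340

r = Cov(g,h) / (s_g · s_h) = -22.98 / (3.13 × 21.62)
  = -22.98 / 67.6706 ≈ -0.340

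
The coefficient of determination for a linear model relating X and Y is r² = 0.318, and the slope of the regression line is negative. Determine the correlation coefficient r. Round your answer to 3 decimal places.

-0.564

|r| = √0.318 = 0.564
The association is negative, so r = −0.564.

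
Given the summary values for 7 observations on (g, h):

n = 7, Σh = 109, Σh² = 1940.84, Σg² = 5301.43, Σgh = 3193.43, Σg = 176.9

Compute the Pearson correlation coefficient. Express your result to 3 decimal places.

r = (nΣgh − ΣgΣh) / √[(nΣg² − (Σg)²)(nΣh² − (Σh)²)]
Numerator: 7×3193.43 − 176.9×109 = 3071.91
Denominator: √[(37110.01 − 31293.61)(13585.88 − 11881)] = √[5816.4 × 1704.88] = 3149.0100
r = 3071.91 / 3149.0100 ≈ 0.976

0.976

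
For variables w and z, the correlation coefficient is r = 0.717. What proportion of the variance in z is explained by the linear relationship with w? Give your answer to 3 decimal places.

r² = (0.717)² = 0.514

0.514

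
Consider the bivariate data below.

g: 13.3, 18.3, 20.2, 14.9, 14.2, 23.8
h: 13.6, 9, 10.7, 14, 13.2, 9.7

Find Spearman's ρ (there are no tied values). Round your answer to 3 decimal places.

Rank g: 1, 4, 5, 3, 2, 6
Rank h: 5, 1, 3, 6, 4, 2
d = rank(g) − rank(h): -4, 3, 2, -3, -2, 4; Σd² = 58
ρ = 1 − 6Σd² / [n(n²−1)] = 1 − 6×58 / (6×35) = 1 − 348/210 ≈ -0.657

-0.657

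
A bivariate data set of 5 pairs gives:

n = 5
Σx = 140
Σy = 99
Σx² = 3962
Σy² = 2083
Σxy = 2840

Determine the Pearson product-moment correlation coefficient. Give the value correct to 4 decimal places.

r = (nΣxy − ΣxΣy) / √[(nΣx² − (Σx)²)(nΣy² − (Σy)²)]
Numerator: 5×2840 − 140×99 = 340
Denominator: √[(19810 − 19600)(10415 − 9801)] = √[210 × 614] = 359.0822
r = 340 / 359.0822 ≈ 0.9469

0.9469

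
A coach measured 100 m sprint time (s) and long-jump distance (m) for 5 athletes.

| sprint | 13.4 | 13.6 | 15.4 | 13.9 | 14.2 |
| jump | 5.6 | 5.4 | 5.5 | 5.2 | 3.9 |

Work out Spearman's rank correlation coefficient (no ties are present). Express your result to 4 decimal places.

Rank sprint: 1, 2, 5, 3, 4
Rank jump: 5, 3, 4, 2, 1
d = rank(sprint) − rank(jump): -4, -1, 1, 1, 3; Σd² = 28
ρ = 1 − 6Σd² / [n(n²−1)] = 1 − 6×28 / (5×24) = 1 − 168/120 ≈ -0.4000

-0.4000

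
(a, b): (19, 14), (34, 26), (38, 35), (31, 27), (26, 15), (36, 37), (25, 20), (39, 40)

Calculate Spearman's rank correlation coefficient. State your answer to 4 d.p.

Rank a: 1, 5, 7, 4, 3, 6, 2, 8
Rank b: 1, 4, 6, 5, 2, 7, 3, 8
d = rank(a) − rank(b): 0, 1, 1, -1, 1, -1, -1, 0; Σd² = 6
ρ = 1 − 6Σd² / [n(n²−1)] = 1 − 6×6 / (8×63) = 1 − 36/504 ≈ 0.9286

0.9286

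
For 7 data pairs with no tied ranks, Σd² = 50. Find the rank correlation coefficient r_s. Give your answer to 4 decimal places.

0.1071

ρ = 1 − 6Σd² / [n(n²−1)] = 1 − 6×50 / (7×48)
  = 1 − 300/336 = 1 − 0.89286 ≈ 0.1071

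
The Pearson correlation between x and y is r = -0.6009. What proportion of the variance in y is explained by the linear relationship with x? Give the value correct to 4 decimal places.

0.3611

r² = (-0.6009)² = 0.3611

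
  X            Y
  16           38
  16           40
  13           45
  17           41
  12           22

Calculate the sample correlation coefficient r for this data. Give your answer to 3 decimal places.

n = 5, ΣX = 74, ΣY = 186, ΣX² = 1114, ΣY² = 7234, ΣXY = 2794
nΣXY − ΣXΣY = 13970 − 13764 = 206
nΣX² − (ΣX)² = 5570 − 5476 = 94; nΣY² − (ΣY)² = 36170 − 34596 = 1574
r = 206 / √(94 × 1574) = 206 / 384.6505 ≈ 0.536

0.536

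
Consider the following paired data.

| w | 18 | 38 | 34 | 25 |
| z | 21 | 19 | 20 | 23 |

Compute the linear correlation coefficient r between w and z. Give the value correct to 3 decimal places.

n = 4, Σw = 115, Σz = 83, Σw² = 3549, Σz² = 1731, Σwz = 2355
nΣwz − ΣwΣz = 9420 − 9545 = -125
nΣw² − (Σw)² = 14196 − 13225 = 971; nΣz² − (Σz)² = 6924 − 6889 = 35
r = -125 / √(971 × 35) = -125 / 184.3502 ≈ -0.678

-0.678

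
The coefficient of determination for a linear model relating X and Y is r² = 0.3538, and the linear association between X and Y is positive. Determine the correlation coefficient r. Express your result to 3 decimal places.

|r| = √0.3538 = 0.595
The association is positive, so r = 0.595.

0.595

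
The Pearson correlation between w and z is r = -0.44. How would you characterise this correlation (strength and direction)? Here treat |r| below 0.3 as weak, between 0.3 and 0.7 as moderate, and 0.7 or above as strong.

moderate negative

r = -0.44 < 0 so the relationship is negative.
|r| = 0.44, which falls in the moderate range.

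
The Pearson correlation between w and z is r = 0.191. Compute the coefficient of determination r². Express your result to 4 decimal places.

0.0365

r² = (0.191)² = 0.0365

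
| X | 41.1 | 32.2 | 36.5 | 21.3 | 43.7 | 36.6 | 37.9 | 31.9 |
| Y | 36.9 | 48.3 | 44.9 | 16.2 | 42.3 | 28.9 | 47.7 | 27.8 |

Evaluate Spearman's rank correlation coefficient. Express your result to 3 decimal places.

0.381

Rank X: 7, 3, 4, 1, 8, 5, 6, 2
Rank Y: 4, 8, 6, 1, 5, 3, 7, 2
d = rank(X) − rank(Y): 3, -5, -2, 0, 3, 2, -1, 0; Σd² = 52
ρ = 1 − 6Σd² / [n(n²−1)] = 1 − 6×52 / (8×63) = 1 − 312/504 ≈ 0.381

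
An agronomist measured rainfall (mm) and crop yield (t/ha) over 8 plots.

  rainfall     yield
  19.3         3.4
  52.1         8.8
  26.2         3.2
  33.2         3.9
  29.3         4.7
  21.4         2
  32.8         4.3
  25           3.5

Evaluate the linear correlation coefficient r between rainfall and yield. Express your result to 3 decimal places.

0.936

n = 8, Σx = 239.3, Σy = 33.8, Σx² = 7892.87, Σy² = 171.28, Σxy = 1146.47
nΣxy − ΣxΣy = 9171.76 − 8088.34 = 1083.42
nΣx² − (Σx)² = 63142.96 − 57264.49 = 5878.47; nΣy² − (Σy)² = 1370.24 − 1142.44 = 227.8
r = 1083.42 / √(5878.47 × 227.8) = 1083.42 / 1157.2016 ≈ 0.936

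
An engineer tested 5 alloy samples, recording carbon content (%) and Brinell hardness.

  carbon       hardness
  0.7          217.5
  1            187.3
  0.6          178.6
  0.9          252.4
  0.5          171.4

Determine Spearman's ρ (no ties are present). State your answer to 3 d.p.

Rank carbon: 3, 5, 2, 4, 1
Rank hardness: 4, 3, 2, 5, 1
d = rank(carbon) − rank(hardness): -1, 2, 0, -1, 0; Σd² = 6
ρ = 1 − 6Σd² / [n(n²−1)] = 1 − 6×6 / (5×24) = 1 − 36/120 ≈ 0.700

0.700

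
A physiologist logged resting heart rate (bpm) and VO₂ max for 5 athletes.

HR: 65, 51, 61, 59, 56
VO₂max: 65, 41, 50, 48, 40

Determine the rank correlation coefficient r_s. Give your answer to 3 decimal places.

0.900

Rank HR: 5, 1, 4, 3, 2
Rank VO₂max: 5, 2, 4, 3, 1
d = rank(HR) − rank(VO₂max): 0, -1, 0, 0, 1; Σd² = 2
ρ = 1 − 6Σd² / [n(n²−1)] = 1 − 6×2 / (5×24) = 1 − 12/120 ≈ 0.900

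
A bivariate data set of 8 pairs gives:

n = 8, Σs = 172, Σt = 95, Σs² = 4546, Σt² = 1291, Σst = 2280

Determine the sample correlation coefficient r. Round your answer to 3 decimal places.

r = (nΣst − ΣsΣt) / √[(nΣs² − (Σs)²)(nΣt² − (Σt)²)]
Numerator: 8×2280 − 172×95 = 1900
Denominator: √[(36368 − 29584)(10328 − 9025)] = √[6784 × 1303] = 2973.1384
r = 1900 / 2973.1384 ≈ 0.639

0.639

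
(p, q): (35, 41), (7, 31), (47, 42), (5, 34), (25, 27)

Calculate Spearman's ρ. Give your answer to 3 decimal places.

Rank p: 4, 2, 5, 1, 3
Rank q: 4, 2, 5, 3, 1
d = rank(p) − rank(q): 0, 0, 0, -2, 2; Σd² = 8
ρ = 1 − 6Σd² / [n(n²−1)] = 1 − 6×8 / (5×24) = 1 − 48/120 ≈ 0.600

0.600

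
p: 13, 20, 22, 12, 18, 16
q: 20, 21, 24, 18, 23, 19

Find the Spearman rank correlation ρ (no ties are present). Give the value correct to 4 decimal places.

Rank p: 2, 5, 6, 1, 4, 3
Rank q: 3, 4, 6, 1, 5, 2
d = rank(p) − rank(q): -1, 1, 0, 0, -1, 1; Σd² = 4
ρ = 1 − 6Σd² / [n(n²−1)] = 1 − 6×4 / (6×35) = 1 − 24/210 ≈ 0.8857

0.8857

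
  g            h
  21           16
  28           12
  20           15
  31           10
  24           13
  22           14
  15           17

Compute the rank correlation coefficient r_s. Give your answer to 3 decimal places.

-0.964

Rank g: 3, 6, 2, 7, 5, 4, 1
Rank h: 6, 2, 5, 1, 3, 4, 7
d = rank(g) − rank(h): -3, 4, -3, 6, 2, 0, -6; Σd² = 110
ρ = 1 − 6Σd² / [n(n²−1)] = 1 − 6×110 / (7×48) = 1 − 660/336 ≈ -0.964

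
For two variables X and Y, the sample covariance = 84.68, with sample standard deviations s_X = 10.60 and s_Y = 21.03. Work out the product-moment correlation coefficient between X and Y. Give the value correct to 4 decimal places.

r = Cov(X,Y) / (s_X · s_Y) = 84.68 / (10.60 × 21.03)
  = 84.68 / 222.9180 ≈ 0.3799

0.3799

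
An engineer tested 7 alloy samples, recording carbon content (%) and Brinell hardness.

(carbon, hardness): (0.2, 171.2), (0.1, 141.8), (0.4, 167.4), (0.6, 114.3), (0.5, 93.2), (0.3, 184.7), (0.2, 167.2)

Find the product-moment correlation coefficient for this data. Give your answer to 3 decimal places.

n = 7, Σx = 2.3, Σy = 1039.8, Σx² = 0.95, Σy² = 161260.1, Σxy = 319.41
nΣxy − ΣxΣy = 2235.87 − 2391.54 = -155.67
nΣx² − (Σx)² = 6.65 − 5.29 = 1.36; nΣy² − (Σy)² = 1128820.7 − 1081184.04 = 47636.66
r = -155.67 / √(1.36 × 47636.66) = -155.67 / 254.5307 ≈ -0.612

-0.612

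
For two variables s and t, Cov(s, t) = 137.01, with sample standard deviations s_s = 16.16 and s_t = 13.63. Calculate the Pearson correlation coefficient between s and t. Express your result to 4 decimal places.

0.6220

r = Cov(s,t) / (s_s · s_t) = 137.01 / (16.16 × 13.63)
  = 137.01 / 220.2608 ≈ 0.6220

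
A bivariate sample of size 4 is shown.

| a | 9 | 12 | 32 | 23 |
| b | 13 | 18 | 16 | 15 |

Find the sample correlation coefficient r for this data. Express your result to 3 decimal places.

n = 4, Σa = 76, Σb = 62, Σa² = 1778, Σb² = 974, Σab = 1190
nΣab − ΣaΣb = 4760 − 4712 = 48
nΣa² − (Σa)² = 7112 − 5776 = 1336; nΣb² − (Σb)² = 3896 − 3844 = 52
r = 48 / √(1336 × 52) = 48 / 263.5754 ≈ 0.182

0.182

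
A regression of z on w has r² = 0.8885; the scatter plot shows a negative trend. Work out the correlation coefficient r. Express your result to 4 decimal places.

-0.9426

|r| = √0.8885 = 0.9426
The association is negative, so r = −0.9426.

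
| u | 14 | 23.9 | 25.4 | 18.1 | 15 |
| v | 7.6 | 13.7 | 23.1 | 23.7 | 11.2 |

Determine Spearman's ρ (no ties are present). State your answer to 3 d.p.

0.700

Rank u: 1, 4, 5, 3, 2
Rank v: 1, 3, 4, 5, 2
d = rank(u) − rank(v): 0, 1, 1, -2, 0; Σd² = 6
ρ = 1 − 6Σd² / [n(n²−1)] = 1 − 6×6 / (5×24) = 1 − 36/120 ≈ 0.700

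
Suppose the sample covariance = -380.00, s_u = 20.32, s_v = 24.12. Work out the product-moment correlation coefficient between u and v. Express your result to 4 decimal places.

r = Cov(u,v) / (s_u · s_v) = -380.00 / (20.32 × 24.12)
  = -380.00 / 490.1184 ≈ -0.7753

-0.7753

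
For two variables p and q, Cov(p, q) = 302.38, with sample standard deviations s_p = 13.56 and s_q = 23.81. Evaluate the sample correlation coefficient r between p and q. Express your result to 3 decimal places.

r = Cov(p,q) / (s_p · s_q) = 302.38 / (13.56 × 23.81)
  = 302.38 / 322.8636 ≈ 0.937

0.937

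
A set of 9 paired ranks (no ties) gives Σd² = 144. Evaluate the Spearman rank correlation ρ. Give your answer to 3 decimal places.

ρ = 1 − 6Σd² / [n(n²−1)] = 1 − 6×144 / (9×80)
  = 1 − 864/720 = 1 − 1.2000 ≈ -0.200

-0.200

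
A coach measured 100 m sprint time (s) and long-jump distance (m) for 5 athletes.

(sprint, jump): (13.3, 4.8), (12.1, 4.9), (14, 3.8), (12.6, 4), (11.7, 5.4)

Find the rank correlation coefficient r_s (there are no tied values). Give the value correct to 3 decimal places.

Rank sprint: 4, 2, 5, 3, 1
Rank jump: 3, 4, 1, 2, 5
d = rank(sprint) − rank(jump): 1, -2, 4, 1, -4; Σd² = 38
ρ = 1 − 6Σd² / [n(n²−1)] = 1 − 6×38 / (5×24) = 1 − 228/120 ≈ -0.900

-0.900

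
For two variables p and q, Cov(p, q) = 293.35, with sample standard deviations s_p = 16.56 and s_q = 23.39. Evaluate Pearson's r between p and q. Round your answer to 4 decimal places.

0.7573

r = Cov(p,q) / (s_p · s_q) = 293.35 / (16.56 × 23.39)
  = 293.35 / 387.3384 ≈ 0.7573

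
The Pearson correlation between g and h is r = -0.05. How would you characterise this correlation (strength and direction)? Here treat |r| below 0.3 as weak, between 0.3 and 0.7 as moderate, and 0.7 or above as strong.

r = -0.05 < 0 so the relationship is negative.
|r| = 0.05, which falls in the weak range.

weak negative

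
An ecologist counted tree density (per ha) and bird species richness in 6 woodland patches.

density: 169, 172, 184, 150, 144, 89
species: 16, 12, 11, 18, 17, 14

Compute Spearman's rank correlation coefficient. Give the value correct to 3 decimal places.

-0.600

Rank density: 4, 5, 6, 3, 2, 1
Rank species: 4, 2, 1, 6, 5, 3
d = rank(density) − rank(species): 0, 3, 5, -3, -3, -2; Σd² = 56
ρ = 1 − 6Σd² / [n(n²−1)] = 1 − 6×56 / (6×35) = 1 − 336/210 ≈ -0.600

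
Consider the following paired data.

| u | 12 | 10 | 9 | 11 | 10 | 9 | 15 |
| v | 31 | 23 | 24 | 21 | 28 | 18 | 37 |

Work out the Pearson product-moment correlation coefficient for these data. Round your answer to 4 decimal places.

0.8509

n = 7, Σu = 76, Σv = 182, Σu² = 852, Σv² = 4984, Σuv = 2046
nΣuv − ΣuΣv = 14322 − 13832 = 490
nΣu² − (Σu)² = 5964 − 5776 = 188; nΣv² − (Σv)² = 34888 − 33124 = 1764
r = 490 / √(188 × 1764) = 490 / 575.8750 ≈ 0.8509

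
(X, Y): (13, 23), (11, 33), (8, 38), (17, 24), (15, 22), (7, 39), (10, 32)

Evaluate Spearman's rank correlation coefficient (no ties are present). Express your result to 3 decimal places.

Rank X: 5, 4, 2, 7, 6, 1, 3
Rank Y: 2, 5, 6, 3, 1, 7, 4
d = rank(X) − rank(Y): 3, -1, -4, 4, 5, -6, -1; Σd² = 104
ρ = 1 − 6Σd² / [n(n²−1)] = 1 − 6×104 / (7×48) = 1 − 624/336 ≈ -0.857

-0.857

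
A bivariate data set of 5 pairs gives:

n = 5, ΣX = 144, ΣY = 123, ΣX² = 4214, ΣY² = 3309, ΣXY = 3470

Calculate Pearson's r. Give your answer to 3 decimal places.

r = (nΣXY − ΣXΣY) / √[(nΣX² − (ΣX)²)(nΣY² − (ΣY)²)]
Numerator: 5×3470 − 144×123 = -362
Denominator: √[(21070 − 20736)(16545 − 15129)] = √[334 × 1416] = 687.7092
r = -362 / 687.7092 ≈ -0.526

-0.526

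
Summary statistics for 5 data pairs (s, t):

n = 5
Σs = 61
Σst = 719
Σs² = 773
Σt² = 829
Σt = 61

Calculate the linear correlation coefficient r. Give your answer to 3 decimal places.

r = (nΣst − ΣsΣt) / √[(nΣs² − (Σs)²)(nΣt² − (Σt)²)]
Numerator: 5×719 − 61×61 = -126
Denominator: √[(3865 − 3721)(4145 − 3721)] = √[144 × 424] = 247.0951
r = -126 / 247.0951 ≈ -0.510

-0.510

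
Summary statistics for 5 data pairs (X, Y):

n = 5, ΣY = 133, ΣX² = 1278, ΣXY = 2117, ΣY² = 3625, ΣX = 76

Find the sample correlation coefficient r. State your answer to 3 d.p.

0.922

r = (nΣXY − ΣXΣY) / √[(nΣX² − (ΣX)²)(nΣY² − (ΣY)²)]
Numerator: 5×2117 − 76×133 = 477
Denominator: √[(6390 − 5776)(18125 − 17689)] = √[614 × 436] = 517.4012
r = 477 / 517.4012 ≈ 0.922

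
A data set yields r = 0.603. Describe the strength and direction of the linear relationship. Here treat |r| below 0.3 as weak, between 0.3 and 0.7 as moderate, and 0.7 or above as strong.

moderate positive

r = 0.603 > 0 so the relationship is positive.
|r| = 0.603, which falls in the moderate range.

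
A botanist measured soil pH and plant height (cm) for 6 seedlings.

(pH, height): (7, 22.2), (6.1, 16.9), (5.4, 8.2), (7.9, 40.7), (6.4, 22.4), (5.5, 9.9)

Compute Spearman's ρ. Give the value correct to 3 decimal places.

Rank pH: 5, 3, 1, 6, 4, 2
Rank height: 4, 3, 1, 6, 5, 2
d = rank(pH) − rank(height): 1, 0, 0, 0, -1, 0; Σd² = 2
ρ = 1 − 6Σd² / [n(n²−1)] = 1 − 6×2 / (6×35) = 1 − 12/210 ≈ 0.943

0.943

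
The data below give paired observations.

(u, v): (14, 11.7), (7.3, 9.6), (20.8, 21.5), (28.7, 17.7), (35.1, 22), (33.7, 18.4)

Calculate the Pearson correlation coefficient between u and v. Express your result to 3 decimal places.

0.819

n = 6, Σu = 139.6, Σv = 100.9, Σu² = 3873.32, Σv² = 1827.15, Σuv = 2581.35
nΣuv − ΣuΣv = 15488.1 − 14085.64 = 1402.46
nΣu² − (Σu)² = 23239.92 − 19488.16 = 3751.76; nΣv² − (Σv)² = 10962.9 − 10180.81 = 782.09
r = 1402.46 / √(3751.76 × 782.09) = 1402.46 / 1712.9548 ≈ 0.819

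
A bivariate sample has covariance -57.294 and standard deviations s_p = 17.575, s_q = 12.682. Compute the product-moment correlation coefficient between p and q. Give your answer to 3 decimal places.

-0.257

r = Cov(p,q) / (s_p · s_q) = -57.294 / (17.575 × 12.682)
  = -57.294 / 222.8861 ≈ -0.257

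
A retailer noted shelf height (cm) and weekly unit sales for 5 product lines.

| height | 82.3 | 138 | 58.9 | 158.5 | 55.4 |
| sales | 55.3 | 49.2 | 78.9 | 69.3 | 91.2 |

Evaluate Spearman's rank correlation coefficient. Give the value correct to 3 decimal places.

Rank height: 3, 4, 2, 5, 1
Rank sales: 2, 1, 4, 3, 5
d = rank(height) − rank(sales): 1, 3, -2, 2, -4; Σd² = 34
ρ = 1 − 6Σd² / [n(n²−1)] = 1 − 6×34 / (5×24) = 1 − 204/120 ≈ -0.700

-0.700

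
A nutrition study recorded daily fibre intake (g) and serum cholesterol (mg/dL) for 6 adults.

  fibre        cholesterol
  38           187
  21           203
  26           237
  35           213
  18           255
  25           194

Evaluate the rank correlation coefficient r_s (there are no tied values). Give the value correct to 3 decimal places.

-0.543

Rank fibre: 6, 2, 4, 5, 1, 3
Rank cholesterol: 1, 3, 5, 4, 6, 2
d = rank(fibre) − rank(cholesterol): 5, -1, -1, 1, -5, 1; Σd² = 54
ρ = 1 − 6Σd² / [n(n²−1)] = 1 − 6×54 / (6×35) = 1 − 324/210 ≈ -0.543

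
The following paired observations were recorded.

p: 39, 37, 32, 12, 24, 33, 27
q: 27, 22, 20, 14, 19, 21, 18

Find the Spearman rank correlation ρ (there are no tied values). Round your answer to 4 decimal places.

Rank p: 7, 6, 4, 1, 2, 5, 3
Rank q: 7, 6, 4, 1, 3, 5, 2
d = rank(p) − rank(q): 0, 0, 0, 0, -1, 0, 1; Σd² = 2
ρ = 1 − 6Σd² / [n(n²−1)] = 1 − 6×2 / (7×48) = 1 − 12/336 ≈ 0.9643

0.9643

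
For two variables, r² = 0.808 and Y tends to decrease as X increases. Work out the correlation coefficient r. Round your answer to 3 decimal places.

-0.899

|r| = √0.808 = 0.899
The association is negative, so r = −0.899.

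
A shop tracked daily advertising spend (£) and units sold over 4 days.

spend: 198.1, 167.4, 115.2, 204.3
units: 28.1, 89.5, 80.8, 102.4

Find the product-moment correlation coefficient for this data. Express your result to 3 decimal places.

-0.184

n = 4, Σx = 685, Σy = 300.8, Σx² = 122275.9, Σy² = 25814.26, Σxy = 50777.39
nΣxy − ΣxΣy = 203109.56 − 206048 = -2938.44
nΣx² − (Σx)² = 489103.6 − 469225 = 19878.6; nΣy² − (Σy)² = 103257.04 − 90480.64 = 12776.4
r = -2938.44 / √(19878.6 × 12776.4) = -2938.44 / 15936.6541 ≈ -0.184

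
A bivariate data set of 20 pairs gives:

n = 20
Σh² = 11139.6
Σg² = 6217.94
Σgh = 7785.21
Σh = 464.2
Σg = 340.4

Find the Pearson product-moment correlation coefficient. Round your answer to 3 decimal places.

-0.293

r = (nΣgh − ΣgΣh) / √[(nΣg² − (Σg)²)(nΣh² − (Σh)²)]
Numerator: 20×7785.21 − 340.4×464.2 = -2309.48
Denominator: √[(124358.8 − 115872.16)(222792 − 215481.64)] = √[8486.64 × 7310.36] = 7876.5725
r = -2309.48 / 7876.5725 ≈ -0.293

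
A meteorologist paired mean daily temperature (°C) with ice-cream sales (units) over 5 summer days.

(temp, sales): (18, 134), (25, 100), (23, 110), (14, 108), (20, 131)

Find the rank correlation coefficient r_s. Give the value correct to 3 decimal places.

Rank temp: 2, 5, 4, 1, 3
Rank sales: 5, 1, 3, 2, 4
d = rank(temp) − rank(sales): -3, 4, 1, -1, -1; Σd² = 28
ρ = 1 − 6Σd² / [n(n²−1)] = 1 − 6×28 / (5×24) = 1 − 168/120 ≈ -0.400

-0.400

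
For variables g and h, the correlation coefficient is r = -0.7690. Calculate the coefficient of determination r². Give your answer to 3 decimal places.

0.591

r² = (-0.7690)² = 0.591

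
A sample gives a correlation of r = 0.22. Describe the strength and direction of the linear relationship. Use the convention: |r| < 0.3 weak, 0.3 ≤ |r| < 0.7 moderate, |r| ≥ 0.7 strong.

weak positive

r = 0.22 > 0 so the relationship is positive.
|r| = 0.22, which falls in the weak range.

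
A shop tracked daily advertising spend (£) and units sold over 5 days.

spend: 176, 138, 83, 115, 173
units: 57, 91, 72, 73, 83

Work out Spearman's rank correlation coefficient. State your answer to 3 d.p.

Rank spend: 5, 3, 1, 2, 4
Rank units: 1, 5, 2, 3, 4
d = rank(spend) − rank(units): 4, -2, -1, -1, 0; Σd² = 22
ρ = 1 − 6Σd² / [n(n²−1)] = 1 − 6×22 / (5×24) = 1 − 132/120 ≈ -0.100

-0.100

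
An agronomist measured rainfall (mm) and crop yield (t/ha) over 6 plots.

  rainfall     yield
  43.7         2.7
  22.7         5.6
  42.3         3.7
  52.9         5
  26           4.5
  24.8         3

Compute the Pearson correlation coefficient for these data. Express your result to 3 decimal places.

n = 6, Σx = 212.4, Σy = 24.5, Σx² = 8303.72, Σy² = 106.59, Σxy = 857.52
nΣxy − ΣxΣy = 5145.12 − 5203.8 = -58.68
nΣx² − (Σx)² = 49822.32 − 45113.76 = 4708.56; nΣy² − (Σy)² = 639.54 − 600.25 = 39.29
r = -58.68 / √(4708.56 × 39.29) = -58.68 / 430.1155 ≈ -0.136

-0.136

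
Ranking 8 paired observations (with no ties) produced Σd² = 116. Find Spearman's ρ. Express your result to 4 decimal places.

ρ = 1 − 6Σd² / [n(n²−1)] = 1 − 6×116 / (8×63)
  = 1 − 696/504 = 1 − 1.38095 ≈ -0.3810

-0.3810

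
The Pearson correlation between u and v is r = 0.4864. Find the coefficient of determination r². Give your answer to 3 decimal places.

0.237

r² = (0.4864)² = 0.237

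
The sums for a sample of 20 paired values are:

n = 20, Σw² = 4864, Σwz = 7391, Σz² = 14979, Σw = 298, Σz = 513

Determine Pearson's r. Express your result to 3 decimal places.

r = (nΣwz − ΣwΣz) / √[(nΣw² − (Σw)²)(nΣz² − (Σz)²)]
Numerator: 20×7391 − 298×513 = -5054
Denominator: √[(97280 − 88804)(299580 − 263169)] = √[8476 × 36411] = 17567.5734
r = -5054 / 17567.5734 ≈ -0.288

-0.288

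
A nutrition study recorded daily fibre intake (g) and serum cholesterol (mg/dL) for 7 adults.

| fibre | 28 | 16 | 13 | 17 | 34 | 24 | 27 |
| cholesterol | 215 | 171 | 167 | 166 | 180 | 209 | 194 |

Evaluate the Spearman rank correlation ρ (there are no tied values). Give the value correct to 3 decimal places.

0.643

Rank fibre: 6, 2, 1, 3, 7, 4, 5
Rank cholesterol: 7, 3, 2, 1, 4, 6, 5
d = rank(fibre) − rank(cholesterol): -1, -1, -1, 2, 3, -2, 0; Σd² = 20
ρ = 1 − 6Σd² / [n(n²−1)] = 1 − 6×20 / (7×48) = 1 − 120/336 ≈ 0.643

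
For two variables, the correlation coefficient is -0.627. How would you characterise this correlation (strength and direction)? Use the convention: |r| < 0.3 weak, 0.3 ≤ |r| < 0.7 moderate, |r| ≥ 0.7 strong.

moderate negative

r = -0.627 < 0 so the relationship is negative.
|r| = 0.627, which falls in the moderate range.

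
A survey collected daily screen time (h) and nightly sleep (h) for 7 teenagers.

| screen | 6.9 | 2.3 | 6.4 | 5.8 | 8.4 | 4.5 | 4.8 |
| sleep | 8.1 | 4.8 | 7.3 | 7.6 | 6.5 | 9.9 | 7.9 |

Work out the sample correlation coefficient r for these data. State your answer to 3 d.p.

0.207

n = 7, Σx = 39.1, Σy = 52.1, Σx² = 241.35, Σy² = 402.37, Σxy = 294.8
nΣxy − ΣxΣy = 2063.6 − 2037.11 = 26.49
nΣx² − (Σx)² = 1689.45 − 1528.81 = 160.64; nΣy² − (Σy)² = 2816.59 − 2714.41 = 102.18
r = 26.49 / √(160.64 × 102.18) = 26.49 / 128.1179 ≈ 0.207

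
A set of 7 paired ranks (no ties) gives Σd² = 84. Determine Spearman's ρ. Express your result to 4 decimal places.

-0.5000

ρ = 1 − 6Σd² / [n(n²−1)] = 1 − 6×84 / (7×48)
  = 1 − 504/336 = 1 − 1.50000 ≈ -0.5000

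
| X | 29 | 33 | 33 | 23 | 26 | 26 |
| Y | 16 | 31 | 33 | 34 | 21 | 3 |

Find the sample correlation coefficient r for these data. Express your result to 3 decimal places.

n = 6, ΣX = 170, ΣY = 138, ΣX² = 4900, ΣY² = 3912, ΣXY = 3982
nΣXY − ΣXΣY = 23892 − 23460 = 432
nΣX² − (ΣX)² = 29400 − 28900 = 500; nΣY² − (ΣY)² = 23472 − 19044 = 4428
r = 432 / √(500 × 4428) = 432 / 1487.9516 ≈ 0.290

0.290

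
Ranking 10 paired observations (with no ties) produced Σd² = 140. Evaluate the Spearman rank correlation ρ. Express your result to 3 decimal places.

0.152

ρ = 1 − 6Σd² / [n(n²−1)] = 1 − 6×140 / (10×99)
  = 1 − 840/990 = 1 − 0.8485 ≈ 0.152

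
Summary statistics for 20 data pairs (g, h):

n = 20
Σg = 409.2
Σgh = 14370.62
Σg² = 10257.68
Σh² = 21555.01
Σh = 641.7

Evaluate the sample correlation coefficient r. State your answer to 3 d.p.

r = (nΣgh − ΣgΣh) / √[(nΣg² − (Σg)²)(nΣh² − (Σh)²)]
Numerator: 20×14370.62 − 409.2×641.7 = 24828.76
Denominator: √[(205153.6 − 167444.64)(431100.2 − 411778.89)] = √[37708.96 × 19321.31] = 26992.3416
r = 24828.76 / 26992.3416 ≈ 0.920

0.920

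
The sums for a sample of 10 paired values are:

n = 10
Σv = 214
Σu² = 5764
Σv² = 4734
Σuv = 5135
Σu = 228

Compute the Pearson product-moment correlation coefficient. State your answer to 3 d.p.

r = (nΣuv − ΣuΣv) / √[(nΣu² − (Σu)²)(nΣv² − (Σv)²)]
Numerator: 10×5135 − 228×214 = 2558
Denominator: √[(57640 − 51984)(47340 − 45796)] = √[5656 × 1544] = 2955.1420
r = 2558 / 2955.1420 ≈ 0.866

0.866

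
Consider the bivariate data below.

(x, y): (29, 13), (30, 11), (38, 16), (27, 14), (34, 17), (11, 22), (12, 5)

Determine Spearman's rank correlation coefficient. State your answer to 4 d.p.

Rank x: 4, 5, 7, 3, 6, 1, 2
Rank y: 3, 2, 5, 4, 6, 7, 1
d = rank(x) − rank(y): 1, 3, 2, -1, 0, -6, 1; Σd² = 52
ρ = 1 − 6Σd² / [n(n²−1)] = 1 − 6×52 / (7×48) = 1 − 312/336 ≈ 0.0714

0.0714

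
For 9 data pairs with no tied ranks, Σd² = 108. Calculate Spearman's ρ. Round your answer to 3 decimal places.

0.100

ρ = 1 − 6Σd² / [n(n²−1)] = 1 − 6×108 / (9×80)
  = 1 − 648/720 = 1 − 0.9000 ≈ 0.100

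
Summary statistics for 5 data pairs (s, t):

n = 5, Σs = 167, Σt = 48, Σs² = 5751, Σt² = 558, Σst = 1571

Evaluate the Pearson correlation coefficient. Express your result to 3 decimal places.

r = (nΣst − ΣsΣt) / √[(nΣs² − (Σs)²)(nΣt² − (Σt)²)]
Numerator: 5×1571 − 167×48 = -161
Denominator: √[(28755 − 27889)(2790 − 2304)] = √[866 × 486] = 648.7496
r = -161 / 648.7496 ≈ -0.248

-0.248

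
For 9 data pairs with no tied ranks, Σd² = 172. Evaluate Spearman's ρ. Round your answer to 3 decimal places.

ρ = 1 − 6Σd² / [n(n²−1)] = 1 − 6×172 / (9×80)
  = 1 − 1032/720 = 1 − 1.4333 ≈ -0.433

-0.433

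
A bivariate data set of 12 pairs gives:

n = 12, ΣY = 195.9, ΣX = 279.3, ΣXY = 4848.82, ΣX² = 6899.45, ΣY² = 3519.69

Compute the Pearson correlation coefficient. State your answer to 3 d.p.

r = (nΣXY − ΣXΣY) / √[(nΣX² − (ΣX)²)(nΣY² − (ΣY)²)]
Numerator: 12×4848.82 − 279.3×195.9 = 3470.97
Denominator: √[(82793.4 − 78008.49)(42236.28 − 38376.81)] = √[4784.91 × 3859.47] = 4297.3500
r = 3470.97 / 4297.3500 ≈ 0.808

0.808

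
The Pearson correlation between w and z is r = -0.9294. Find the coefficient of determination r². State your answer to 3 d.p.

0.864

r² = (-0.9294)² = 0.864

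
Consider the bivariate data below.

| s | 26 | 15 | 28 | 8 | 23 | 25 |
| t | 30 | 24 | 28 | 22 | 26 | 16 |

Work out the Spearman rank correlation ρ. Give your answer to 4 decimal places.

Rank s: 5, 2, 6, 1, 3, 4
Rank t: 6, 3, 5, 2, 4, 1
d = rank(s) − rank(t): -1, -1, 1, -1, -1, 3; Σd² = 14
ρ = 1 − 6Σd² / [n(n²−1)] = 1 − 6×14 / (6×35) = 1 − 84/210 ≈ 0.6000

0.6000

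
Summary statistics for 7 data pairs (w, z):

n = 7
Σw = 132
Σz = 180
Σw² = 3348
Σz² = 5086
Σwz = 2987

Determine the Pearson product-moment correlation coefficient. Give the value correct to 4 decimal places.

r = (nΣwz − ΣwΣz) / √[(nΣw² − (Σw)²)(nΣz² − (Σz)²)]
Numerator: 7×2987 − 132×180 = -2851
Denominator: √[(23436 − 17424)(35602 − 32400)] = √[6012 × 3202] = 4387.5305
r = -2851 / 4387.5305 ≈ -0.6498

-0.6498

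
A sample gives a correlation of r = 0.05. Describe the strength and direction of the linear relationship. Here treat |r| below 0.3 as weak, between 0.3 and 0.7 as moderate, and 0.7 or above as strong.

weak positive

r = 0.05 > 0 so the relationship is positive.
|r| = 0.05, which falls in the weak range.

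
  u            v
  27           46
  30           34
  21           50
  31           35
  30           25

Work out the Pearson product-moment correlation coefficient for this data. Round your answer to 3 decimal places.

n = 5, Σu = 139, Σv = 190, Σu² = 3931, Σv² = 7622, Σuv = 5147
nΣuv − ΣuΣv = 25735 − 26410 = -675
nΣu² − (Σu)² = 19655 − 19321 = 334; nΣv² − (Σv)² = 38110 − 36100 = 2010
r = -675 / √(334 × 2010) = -675 / 819.3534 ≈ -0.824

-0.824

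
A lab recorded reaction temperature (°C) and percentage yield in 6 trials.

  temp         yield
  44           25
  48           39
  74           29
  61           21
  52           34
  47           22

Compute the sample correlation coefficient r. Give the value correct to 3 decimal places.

n = 6, Σx = 326, Σy = 170, Σx² = 18350, Σy² = 5068, Σxy = 9201
nΣxy − ΣxΣy = 55206 − 55420 = -214
nΣx² − (Σx)² = 110100 − 106276 = 3824; nΣy² − (Σy)² = 30408 − 28900 = 1508
r = -214 / √(3824 × 1508) = -214 / 2401.3729 ≈ -0.089

-0.089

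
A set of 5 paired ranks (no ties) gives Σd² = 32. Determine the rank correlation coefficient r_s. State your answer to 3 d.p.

ρ = 1 − 6Σd² / [n(n²−1)] = 1 − 6×32 / (5×24)
  = 1 − 192/120 = 1 − 1.6000 ≈ -0.600

-0.600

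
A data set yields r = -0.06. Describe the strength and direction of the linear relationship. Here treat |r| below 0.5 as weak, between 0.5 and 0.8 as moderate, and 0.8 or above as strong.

r = -0.06 < 0 so the relationship is negative.
|r| = 0.06, which falls in the weak range.

weak negative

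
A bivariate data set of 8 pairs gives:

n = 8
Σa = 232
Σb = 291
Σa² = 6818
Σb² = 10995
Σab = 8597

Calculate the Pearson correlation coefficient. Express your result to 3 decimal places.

r = (nΣab − ΣaΣb) / √[(nΣa² − (Σa)²)(nΣb² − (Σb)²)]
Numerator: 8×8597 − 232×291 = 1264
Denominator: √[(54544 − 53824)(87960 − 84681)] = √[720 × 3279] = 1536.5155
r = 1264 / 1536.5155 ≈ 0.823

0.823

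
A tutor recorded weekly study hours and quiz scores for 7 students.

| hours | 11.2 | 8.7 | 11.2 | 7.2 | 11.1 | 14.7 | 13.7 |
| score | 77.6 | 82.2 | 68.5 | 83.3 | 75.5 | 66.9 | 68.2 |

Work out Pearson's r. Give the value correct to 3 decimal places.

n = 7, Σx = 77.8, Σy = 522.2, Σx² = 905.4, Σy² = 39236.84, Σxy = 5707.04
nΣxy − ΣxΣy = 39949.28 − 40627.16 = -677.88
nΣx² − (Σx)² = 6337.8 − 6052.84 = 284.96; nΣy² − (Σy)² = 274657.88 − 272692.84 = 1965.04
r = -677.88 / √(284.96 × 1965.04) = -677.88 / 748.3033 ≈ -0.906

-0.906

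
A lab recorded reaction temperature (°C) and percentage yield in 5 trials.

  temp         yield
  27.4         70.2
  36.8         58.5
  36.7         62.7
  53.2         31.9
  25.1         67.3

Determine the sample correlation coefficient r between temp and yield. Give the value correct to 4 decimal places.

n = 5, Σx = 179.2, Σy = 290.6, Σx² = 6912.14, Σy² = 17828.48, Σxy = 9763.68
nΣxy − ΣxΣy = 48818.4 − 52075.52 = -3257.12
nΣx² − (Σx)² = 34560.7 − 32112.64 = 2448.06; nΣy² − (Σy)² = 89142.4 − 84448.36 = 4694.04
r = -3257.12 / √(2448.06 × 4694.04) = -3257.12 / 3389.8808 ≈ -0.9608

-0.9608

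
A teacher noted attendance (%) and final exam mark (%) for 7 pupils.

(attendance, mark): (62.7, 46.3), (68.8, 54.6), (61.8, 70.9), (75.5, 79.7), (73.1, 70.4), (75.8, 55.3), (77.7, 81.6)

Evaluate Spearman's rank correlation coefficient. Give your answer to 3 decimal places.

0.500

Rank attendance: 2, 3, 1, 5, 4, 6, 7
Rank mark: 1, 2, 5, 6, 4, 3, 7
d = rank(attendance) − rank(mark): 1, 1, -4, -1, 0, 3, 0; Σd² = 28
ρ = 1 − 6Σd² / [n(n²−1)] = 1 − 6×28 / (7×48) = 1 − 168/336 ≈ 0.500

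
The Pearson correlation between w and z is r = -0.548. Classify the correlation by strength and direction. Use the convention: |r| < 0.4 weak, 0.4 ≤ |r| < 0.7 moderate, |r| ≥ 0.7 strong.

r = -0.548 < 0 so the relationship is negative.
|r| = 0.548, which falls in the moderate range.

moderate negative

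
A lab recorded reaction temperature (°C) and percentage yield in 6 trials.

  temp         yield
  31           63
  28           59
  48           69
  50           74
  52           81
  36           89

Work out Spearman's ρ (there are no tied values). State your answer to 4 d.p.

Rank temp: 2, 1, 4, 5, 6, 3
Rank yield: 2, 1, 3, 4, 5, 6
d = rank(temp) − rank(yield): 0, 0, 1, 1, 1, -3; Σd² = 12
ρ = 1 − 6Σd² / [n(n²−1)] = 1 − 6×12 / (6×35) = 1 − 72/210 ≈ 0.6571

0.6571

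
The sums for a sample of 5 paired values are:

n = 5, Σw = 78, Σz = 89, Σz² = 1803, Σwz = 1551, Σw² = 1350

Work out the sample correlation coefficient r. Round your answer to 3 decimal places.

r = (nΣwz − ΣwΣz) / √[(nΣw² − (Σw)²)(nΣz² − (Σz)²)]
Numerator: 5×1551 − 78×89 = 813
Denominator: √[(6750 − 6084)(9015 − 7921)] = √[666 × 1094] = 853.5830
r = 813 / 853.5830 ≈ 0.952

0.952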